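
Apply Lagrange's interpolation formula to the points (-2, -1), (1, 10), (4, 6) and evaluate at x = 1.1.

Lagrange interpolation formula:
P(x) = Σ yᵢ × Lᵢ(x)
where Lᵢ(x) = Π_{j≠i} (x - xⱼ)/(xᵢ - xⱼ)

L_0(1.1) = (1.1 - 1)/(-2 - 1) × (1.1 - 4)/(-2 - 4) = -0.016111
L_1(1.1) = (1.1 - (-2))/(1 - (-2)) × (1.1 - 4)/(1 - 4) = 0.998889
L_2(1.1) = (1.1 - (-2))/(4 - (-2)) × (1.1 - 1)/(4 - 1) = 0.017222

P(1.1) = (-1)×L_0(1.1) + 10×L_1(1.1) + 6×L_2(1.1)
P(1.1) = 10.108333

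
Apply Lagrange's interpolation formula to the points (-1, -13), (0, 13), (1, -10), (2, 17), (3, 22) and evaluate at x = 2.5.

Lagrange interpolation formula:
P(x) = Σ yᵢ × Lᵢ(x)
where Lᵢ(x) = Π_{j≠i} (x - xⱼ)/(xᵢ - xⱼ)

L_0(2.5) = (2.5 - 0)/(-1 - 0) × (2.5 - 1)/(-1 - 1) × (2.5 - 2)/(-1 - 2) × (2.5 - 3)/(-1 - 3) = -0.039062
L_1(2.5) = (2.5 - (-1))/(0 - (-1)) × (2.5 - 1)/(0 - 1) × (2.5 - 2)/(0 - 2) × (2.5 - 3)/(0 - 3) = 0.218750
L_2(2.5) = (2.5 - (-1))/(1 - (-1)) × (2.5 - 0)/(1 - 0) × (2.5 - 2)/(1 - 2) × (2.5 - 3)/(1 - 3) = -0.546875
L_3(2.5) = (2.5 - (-1))/(2 - (-1)) × (2.5 - 0)/(2 - 0) × (2.5 - 1)/(2 - 1) × (2.5 - 3)/(2 - 3) = 1.093750
L_4(2.5) = (2.5 - (-1))/(3 - (-1)) × (2.5 - 0)/(3 - 0) × (2.5 - 1)/(3 - 1) × (2.5 - 2)/(3 - 2) = 0.273438

P(2.5) = (-13)×L_0(2.5) + 13×L_1(2.5) + (-10)×L_2(2.5) + 17×L_3(2.5) + 22×L_4(2.5)
P(2.5) = 33.429688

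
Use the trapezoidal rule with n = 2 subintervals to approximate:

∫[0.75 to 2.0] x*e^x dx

f(x) = x*e^x
a = 0.75, b = 2.0, n = 2
h = (b - a)/n = 0.625000

Trapezoidal rule: (h/2)[f(x₀) + 2f(x₁) + 2f(x₂) + ... + f(xₙ)]

x_0 = 0.7500, f(x_0) = 1.587750, coefficient = 1
x_1 = 1.3750, f(x_1) = 5.438230, coefficient = 2
x_2 = 2.0000, f(x_2) = 14.778112, coefficient = 1

I ≈ (0.625000/2) × 27.242323 = 8.513226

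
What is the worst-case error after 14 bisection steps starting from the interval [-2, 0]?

Bisection error bound: |error| ≤ (b-a)/2^n
|error| ≤ (0 - (-2))/2^14 = 2/2^14
|error| ≤ 0.0001220703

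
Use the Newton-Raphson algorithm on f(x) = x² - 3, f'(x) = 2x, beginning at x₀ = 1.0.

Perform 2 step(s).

f(x) = x² - 3
f'(x) = 2x
x₀ = 1.0

Newton-Raphson formula: x_{n+1} = x_n - f(x_n)/f'(x_n)

Iteration 1:
  f(1.000000) = -2.000000
  f'(1.000000) = 2.000000
  x_1 = 1.000000 - (-2.000000)/2.000000 = 2.000000
Iteration 2:
  f(2.000000) = 1.000000
  f'(2.000000) = 4.000000
  x_2 = 2.000000 - 1.000000/4.000000 = 1.750000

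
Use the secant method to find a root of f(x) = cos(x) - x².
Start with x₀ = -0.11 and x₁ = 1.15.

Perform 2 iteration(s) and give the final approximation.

f(x) = cos(x) - x²
x₀ = -0.11, x₁ = 1.15

Secant formula: x_{n+1} = x_n - f(x_n)(x_n - x_{n-1})/(f(x_n) - f(x_{n-1}))

Iteration 1:
  f(-0.110000) = 0.981856
  f(1.150000) = -0.914013
  x_2 = 1.150000 - (-0.914013)×(1.150000 - (-0.110000))/(-0.914013 - 0.981856)
       = 0.542545
Iteration 2:
  f(1.150000) = -0.914013
  f(0.542545) = 0.562043
  x_3 = 0.542545 - 0.562043×(0.542545 - 1.150000)/(0.562043 - (-0.914013))
       = 0.773848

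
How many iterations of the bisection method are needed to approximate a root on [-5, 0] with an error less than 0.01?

We need (b-a)/2^n ≤ 0.01
(0 - (-5))/2^n ≤ 0.01
5/2^n ≤ 0.01
2^n ≥ 500
n ≥ log₂(500) = 8.97
n ≥ 9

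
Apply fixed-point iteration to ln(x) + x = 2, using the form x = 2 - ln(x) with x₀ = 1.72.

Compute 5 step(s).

Equation: ln(x) + x = 2
Fixed-point form: x = 2 - ln(x)
x₀ = 1.72

x_1 = g(1.720000) = 1.457676
x_2 = g(1.457676) = 1.623157
x_3 = g(1.623157) = 1.515627
x_4 = g(1.515627) = 1.584171
x_5 = g(1.584171) = 1.539939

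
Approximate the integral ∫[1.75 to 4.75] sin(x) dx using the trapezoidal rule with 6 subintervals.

f(x) = sin(x)
a = 1.75, b = 4.75, n = 6
h = (b - a)/n = 0.500000

Trapezoidal rule: (h/2)[f(x₀) + 2f(x₁) + 2f(x₂) + ... + f(xₙ)]

x_0 = 1.7500, f(x_0) = 0.983986, coefficient = 1
x_1 = 2.2500, f(x_1) = 0.778073, coefficient = 2
x_2 = 2.7500, f(x_2) = 0.381661, coefficient = 2
x_3 = 3.2500, f(x_3) = -0.108195, coefficient = 2
x_4 = 3.7500, f(x_4) = -0.571561, coefficient = 2
x_5 = 4.2500, f(x_5) = -0.894989, coefficient = 2
x_6 = 4.7500, f(x_6) = -0.999293, coefficient = 1

I ≈ (0.500000/2) × -0.845330 = -0.211333
Exact value: -0.215848
Error: 0.004516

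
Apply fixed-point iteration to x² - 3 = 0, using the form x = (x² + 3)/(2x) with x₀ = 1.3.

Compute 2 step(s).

Equation: x² - 3 = 0
Fixed-point form: x = (x² + 3)/(2x)
x₀ = 1.3

x_1 = g(1.300000) = 1.803846
x_2 = g(1.803846) = 1.733480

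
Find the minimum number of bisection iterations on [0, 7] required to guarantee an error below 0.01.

We need (b-a)/2^n ≤ 0.01
(7 - 0)/2^n ≤ 0.01
7/2^n ≤ 0.01
2^n ≥ 700
n ≥ log₂(700) = 9.45
n ≥ 10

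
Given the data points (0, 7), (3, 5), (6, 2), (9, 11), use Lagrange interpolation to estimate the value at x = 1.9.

Lagrange interpolation formula:
P(x) = Σ yᵢ × Lᵢ(x)
where Lᵢ(x) = Π_{j≠i} (x - xⱼ)/(xᵢ - xⱼ)

L_0(1.9) = (1.9 - 3)/(0 - 3) × (1.9 - 6)/(0 - 6) × (1.9 - 9)/(0 - 9) = 0.197660
L_1(1.9) = (1.9 - 0)/(3 - 0) × (1.9 - 6)/(3 - 6) × (1.9 - 9)/(3 - 9) = 1.024241
L_2(1.9) = (1.9 - 0)/(6 - 0) × (1.9 - 3)/(6 - 3) × (1.9 - 9)/(6 - 9) = -0.274796
L_3(1.9) = (1.9 - 0)/(9 - 0) × (1.9 - 3)/(9 - 3) × (1.9 - 6)/(9 - 6) = 0.052895

P(1.9) = 7×L_0(1.9) + 5×L_1(1.9) + 2×L_2(1.9) + 11×L_3(1.9)
P(1.9) = 6.537080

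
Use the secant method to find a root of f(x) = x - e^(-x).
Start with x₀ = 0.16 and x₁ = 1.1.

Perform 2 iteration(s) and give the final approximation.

f(x) = x - e^(-x)
x₀ = 0.16, x₁ = 1.1

Secant formula: x_{n+1} = x_n - f(x_n)(x_n - x_{n-1})/(f(x_n) - f(x_{n-1}))

Iteration 1:
  f(0.160000) = -0.692144
  f(1.100000) = 0.767129
  x_2 = 1.100000 - 0.767129×(1.100000 - 0.160000)/(0.767129 - (-0.692144))
       = 0.605849
Iteration 2:
  f(1.100000) = 0.767129
  f(0.605849) = 0.060238
  x_3 = 0.605849 - 0.060238×(0.605849 - 1.100000)/(0.060238 - 0.767129)
       = 0.563740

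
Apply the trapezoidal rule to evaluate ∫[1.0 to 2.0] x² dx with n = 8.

f(x) = x²
a = 1.0, b = 2.0, n = 8
h = (b - a)/n = 0.125000

Trapezoidal rule: (h/2)[f(x₀) + 2f(x₁) + 2f(x₂) + ... + f(xₙ)]

x_0 = 1.0000, f(x_0) = 1.000000, coefficient = 1
x_1 = 1.1250, f(x_1) = 1.265625, coefficient = 2
x_2 = 1.2500, f(x_2) = 1.562500, coefficient = 2
x_3 = 1.3750, f(x_3) = 1.890625, coefficient = 2
x_4 = 1.5000, f(x_4) = 2.250000, coefficient = 2
x_5 = 1.6250, f(x_5) = 2.640625, coefficient = 2
x_6 = 1.7500, f(x_6) = 3.062500, coefficient = 2
x_7 = 1.8750, f(x_7) = 3.515625, coefficient = 2
x_8 = 2.0000, f(x_8) = 4.000000, coefficient = 1

I ≈ (0.125000/2) × 37.375000 = 2.335938
Exact value: 2.333333
Error: 0.002604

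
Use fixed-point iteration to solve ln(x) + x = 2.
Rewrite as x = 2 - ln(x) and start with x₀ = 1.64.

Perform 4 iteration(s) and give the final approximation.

Equation: ln(x) + x = 2
Fixed-point form: x = 2 - ln(x)
x₀ = 1.64

x_1 = g(1.640000) = 1.505304
x_2 = g(1.505304) = 1.591005
x_3 = g(1.591005) = 1.535634
x_4 = g(1.535634) = 1.571057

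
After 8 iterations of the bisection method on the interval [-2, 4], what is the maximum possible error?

Bisection error bound: |error| ≤ (b-a)/2^n
|error| ≤ (4 - (-2))/2^8 = 6/2^8
|error| ≤ 0.0234375000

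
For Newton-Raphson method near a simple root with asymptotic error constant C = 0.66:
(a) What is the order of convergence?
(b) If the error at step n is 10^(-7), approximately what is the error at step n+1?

(a) Newton-Raphson has quadratic (order 2) convergence near simple roots.
    This means |e_{n+1}| ≈ C|e_n|².

(b) With |e_n| = 10^(-7) and C = 0.66:
    |e_{n+1}| ≈ 0.66 × (10^(-7))² = 0.66 × 10^(-14)

(a) 2 (quadratic); (b) |e_{n+1}| ≈ 6.600e-15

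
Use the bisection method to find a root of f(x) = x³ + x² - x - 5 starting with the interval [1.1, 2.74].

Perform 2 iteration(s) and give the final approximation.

f(x) = x³ + x² - x - 5
Initial interval: [1.1, 2.74]

Iteration 1:
  c_1 = (1.100000 + 2.740000)/2 = 1.920000
  f(c_1) = f(1.920000) = 3.844288
  f(a) × f(c) < 0, new interval: [1.100000, 1.920000]
Iteration 2:
  c_2 = (1.100000 + 1.920000)/2 = 1.510000
  f(c_2) = f(1.510000) = -0.786949
  f(a) × f(c) ≥ 0, new interval: [1.510000, 1.920000]

After 2 iteration(s), the approximation is c_2 = 1.510000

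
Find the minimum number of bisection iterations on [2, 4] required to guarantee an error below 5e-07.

We need (b-a)/2^n ≤ 5e-07
(4 - 2)/2^n ≤ 5e-07
2/2^n ≤ 5e-07
2^n ≥ 4000000
n ≥ log₂(4000000) = 21.93
n ≥ 22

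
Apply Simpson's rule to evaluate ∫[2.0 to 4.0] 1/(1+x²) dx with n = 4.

f(x) = 1/(1+x²)
a = 2.0, b = 4.0, n = 4
h = (b - a)/n = 0.500000

Simpson's rule: (h/3)[f(x₀) + 4f(x₁) + 2f(x₂) + ... + f(xₙ)]

x_0 = 2.0000, f(x_0) = 0.200000, coefficient = 1
x_1 = 2.5000, f(x_1) = 0.137931, coefficient = 4
x_2 = 3.0000, f(x_2) = 0.100000, coefficient = 2
x_3 = 3.5000, f(x_3) = 0.075472, coefficient = 4
x_4 = 4.0000, f(x_4) = 0.058824, coefficient = 1

I ≈ (0.500000/3) × 1.312434 = 0.218739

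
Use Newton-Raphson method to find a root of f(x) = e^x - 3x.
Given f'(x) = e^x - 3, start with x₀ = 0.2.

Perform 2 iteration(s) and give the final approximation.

f(x) = e^x - 3x
f'(x) = e^x - 3
x₀ = 0.2

Newton-Raphson formula: x_{n+1} = x_n - f(x_n)/f'(x_n)

Iteration 1:
  f(0.200000) = 0.621403
  f'(0.200000) = -1.778597
  x_1 = 0.200000 - 0.621403/(-1.778597) = 0.549378
Iteration 2:
  f(0.549378) = 0.084041
  f'(0.549378) = -1.267825
  x_2 = 0.549378 - 0.084041/(-1.267825) = 0.615666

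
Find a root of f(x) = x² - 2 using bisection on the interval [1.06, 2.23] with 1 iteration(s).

f(x) = x² - 2
Initial interval: [1.06, 2.23]

Iteration 1:
  c_1 = (1.060000 + 2.230000)/2 = 1.645000
  f(c_1) = f(1.645000) = 0.706025
  f(a) × f(c) < 0, new interval: [1.060000, 1.645000]

After 1 iteration(s), the approximation is c_1 = 1.645000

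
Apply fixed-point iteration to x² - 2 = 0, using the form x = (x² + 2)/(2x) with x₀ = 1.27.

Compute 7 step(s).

Equation: x² - 2 = 0
Fixed-point form: x = (x² + 2)/(2x)
x₀ = 1.27

x_1 = g(1.270000) = 1.422402
x_2 = g(1.422402) = 1.414237
x_3 = g(1.414237) = 1.414214
x_4 = g(1.414214) = 1.414214
x_5 = g(1.414214) = 1.414214
x_6 = g(1.414214) = 1.414214
x_7 = g(1.414214) = 1.414214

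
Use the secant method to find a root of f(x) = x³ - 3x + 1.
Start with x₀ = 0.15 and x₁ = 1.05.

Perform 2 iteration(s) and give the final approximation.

f(x) = x³ - 3x + 1
x₀ = 0.15, x₁ = 1.05

Secant formula: x_{n+1} = x_n - f(x_n)(x_n - x_{n-1})/(f(x_n) - f(x_{n-1}))

Iteration 1:
  f(0.150000) = 0.553375
  f(1.050000) = -0.992375
  x_2 = 1.050000 - (-0.992375)×(1.050000 - 0.150000)/(-0.992375 - 0.553375)
       = 0.472198
Iteration 2:
  f(1.050000) = -0.992375
  f(0.472198) = -0.311307
  x_3 = 0.472198 - (-0.311307)×(0.472198 - 1.050000)/(-0.311307 - (-0.992375))
       = 0.208092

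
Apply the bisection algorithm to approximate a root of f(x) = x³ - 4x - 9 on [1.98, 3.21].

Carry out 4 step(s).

f(x) = x³ - 4x - 9
Initial interval: [1.98, 3.21]

Iteration 1:
  c_1 = (1.980000 + 3.210000)/2 = 2.595000
  f(c_1) = f(2.595000) = -1.905205
  f(a) × f(c) ≥ 0, new interval: [2.595000, 3.210000]
Iteration 2:
  c_2 = (2.595000 + 3.210000)/2 = 2.902500
  f(c_2) = f(2.902500) = 3.842129
  f(a) × f(c) < 0, new interval: [2.595000, 2.902500]
Iteration 3:
  c_3 = (2.595000 + 2.902500)/2 = 2.748750
  f(c_3) = f(2.748750) = 0.773529
  f(a) × f(c) < 0, new interval: [2.595000, 2.748750]
Iteration 4:
  c_4 = (2.595000 + 2.748750)/2 = 2.671875
  f(c_4) = f(2.671875) = -0.613209
  f(a) × f(c) ≥ 0, new interval: [2.671875, 2.748750]

After 4 iteration(s), the approximation is c_4 = 2.671875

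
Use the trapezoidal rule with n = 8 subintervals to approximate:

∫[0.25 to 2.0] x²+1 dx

f(x) = x²+1
a = 0.25, b = 2.0, n = 8
h = (b - a)/n = 0.218750

Trapezoidal rule: (h/2)[f(x₀) + 2f(x₁) + 2f(x₂) + ... + f(xₙ)]

x_0 = 0.2500, f(x_0) = 1.062500, coefficient = 1
x_1 = 0.4688, f(x_1) = 1.219727, coefficient = 2
x_2 = 0.6875, f(x_2) = 1.472656, coefficient = 2
x_3 = 0.9062, f(x_3) = 1.821289, coefficient = 2
x_4 = 1.1250, f(x_4) = 2.265625, coefficient = 2
x_5 = 1.3438, f(x_5) = 2.805664, coefficient = 2
x_6 = 1.5625, f(x_6) = 3.441406, coefficient = 2
x_7 = 1.7812, f(x_7) = 4.172852, coefficient = 2
x_8 = 2.0000, f(x_8) = 5.000000, coefficient = 1

I ≈ (0.218750/2) × 40.460938 = 4.425415
Exact value: 4.411458
Error: 0.013957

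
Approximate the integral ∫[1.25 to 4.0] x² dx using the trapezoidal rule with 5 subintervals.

f(x) = x²
a = 1.25, b = 4.0, n = 5
h = (b - a)/n = 0.550000

Trapezoidal rule: (h/2)[f(x₀) + 2f(x₁) + 2f(x₂) + ... + f(xₙ)]

x_0 = 1.2500, f(x_0) = 1.562500, coefficient = 1
x_1 = 1.8000, f(x_1) = 3.240000, coefficient = 2
x_2 = 2.3500, f(x_2) = 5.522500, coefficient = 2
x_3 = 2.9000, f(x_3) = 8.410000, coefficient = 2
x_4 = 3.4500, f(x_4) = 11.902500, coefficient = 2
x_5 = 4.0000, f(x_5) = 16.000000, coefficient = 1

I ≈ (0.550000/2) × 75.712500 = 20.820938
Exact value: 20.682292
Error: 0.138646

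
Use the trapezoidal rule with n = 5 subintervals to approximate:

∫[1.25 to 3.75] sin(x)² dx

f(x) = sin(x)²
a = 1.25, b = 3.75, n = 5
h = (b - a)/n = 0.500000

Trapezoidal rule: (h/2)[f(x₀) + 2f(x₁) + 2f(x₂) + ... + f(xₙ)]

x_0 = 1.2500, f(x_0) = 0.900572, coefficient = 1
x_1 = 1.7500, f(x_1) = 0.968228, coefficient = 2
x_2 = 2.2500, f(x_2) = 0.605398, coefficient = 2
x_3 = 2.7500, f(x_3) = 0.145665, coefficient = 2
x_4 = 3.2500, f(x_4) = 0.011706, coefficient = 2
x_5 = 3.7500, f(x_5) = 0.326682, coefficient = 1

I ≈ (0.500000/2) × 4.689249 = 1.172312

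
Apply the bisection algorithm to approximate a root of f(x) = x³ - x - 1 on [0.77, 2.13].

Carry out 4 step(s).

f(x) = x³ - x - 1
Initial interval: [0.77, 2.13]

Iteration 1:
  c_1 = (0.770000 + 2.130000)/2 = 1.450000
  f(c_1) = f(1.450000) = 0.598625
  f(a) × f(c) < 0, new interval: [0.770000, 1.450000]
Iteration 2:
  c_2 = (0.770000 + 1.450000)/2 = 1.110000
  f(c_2) = f(1.110000) = -0.742369
  f(a) × f(c) ≥ 0, new interval: [1.110000, 1.450000]
Iteration 3:
  c_3 = (1.110000 + 1.450000)/2 = 1.280000
  f(c_3) = f(1.280000) = -0.182848
  f(a) × f(c) ≥ 0, new interval: [1.280000, 1.450000]
Iteration 4:
  c_4 = (1.280000 + 1.450000)/2 = 1.365000
  f(c_4) = f(1.365000) = 0.178302
  f(a) × f(c) < 0, new interval: [1.280000, 1.365000]

After 4 iteration(s), the approximation is c_4 = 1.365000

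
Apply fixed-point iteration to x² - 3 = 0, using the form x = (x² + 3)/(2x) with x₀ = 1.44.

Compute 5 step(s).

Equation: x² - 3 = 0
Fixed-point form: x = (x² + 3)/(2x)
x₀ = 1.44

x_1 = g(1.440000) = 1.761667
x_2 = g(1.761667) = 1.732300
x_3 = g(1.732300) = 1.732051
x_4 = g(1.732051) = 1.732051
x_5 = g(1.732051) = 1.732051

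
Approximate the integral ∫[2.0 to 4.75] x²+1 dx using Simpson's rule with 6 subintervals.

f(x) = x²+1
a = 2.0, b = 4.75, n = 6
h = (b - a)/n = 0.458333

Simpson's rule: (h/3)[f(x₀) + 4f(x₁) + 2f(x₂) + ... + f(xₙ)]

x_0 = 2.0000, f(x_0) = 5.000000, coefficient = 1
x_1 = 2.4583, f(x_1) = 7.043403, coefficient = 4
x_2 = 2.9167, f(x_2) = 9.506944, coefficient = 2
x_3 = 3.3750, f(x_3) = 12.390625, coefficient = 4
x_4 = 3.8333, f(x_4) = 15.694444, coefficient = 2
x_5 = 4.2917, f(x_5) = 19.418403, coefficient = 4
x_6 = 4.7500, f(x_6) = 23.562500, coefficient = 1

I ≈ (0.458333/3) × 234.375000 = 35.807292
Exact value: 35.807292
Error: 0.000000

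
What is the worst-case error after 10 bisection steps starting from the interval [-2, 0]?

Bisection error bound: |error| ≤ (b-a)/2^n
|error| ≤ (0 - (-2))/2^10 = 2/2^10
|error| ≤ 0.0019531250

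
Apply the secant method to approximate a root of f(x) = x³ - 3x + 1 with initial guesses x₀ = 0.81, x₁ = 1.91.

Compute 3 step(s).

f(x) = x³ - 3x + 1
x₀ = 0.81, x₁ = 1.91

Secant formula: x_{n+1} = x_n - f(x_n)(x_n - x_{n-1})/(f(x_n) - f(x_{n-1}))

Iteration 1:
  f(0.810000) = -0.898559
  f(1.910000) = 2.237871
  x_2 = 1.910000 - 2.237871×(1.910000 - 0.810000)/(2.237871 - (-0.898559))
       = 1.125140
Iteration 2:
  f(1.910000) = 2.237871
  f(1.125140) = -0.951060
  x_3 = 1.125140 - (-0.951060)×(1.125140 - 1.910000)/(-0.951060 - 2.237871)
       = 1.359215
Iteration 3:
  f(1.125140) = -0.951060
  f(1.359215) = -0.566542
  x_4 = 1.359215 - (-0.566542)×(1.359215 - 1.125140)/(-0.566542 - (-0.951060))
       = 1.704097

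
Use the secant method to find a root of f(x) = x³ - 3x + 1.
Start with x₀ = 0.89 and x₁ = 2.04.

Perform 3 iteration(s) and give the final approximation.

f(x) = x³ - 3x + 1
x₀ = 0.89, x₁ = 2.04

Secant formula: x_{n+1} = x_n - f(x_n)(x_n - x_{n-1})/(f(x_n) - f(x_{n-1}))

Iteration 1:
  f(0.890000) = -0.965031
  f(2.040000) = 3.369664
  x_2 = 2.040000 - 3.369664×(2.040000 - 0.890000)/(3.369664 - (-0.965031))
       = 1.146024
Iteration 2:
  f(2.040000) = 3.369664
  f(1.146024) = -0.932917
  x_3 = 1.146024 - (-0.932917)×(1.146024 - 2.040000)/(-0.932917 - 3.369664)
       = 1.339862
Iteration 3:
  f(1.146024) = -0.932917
  f(1.339862) = -0.614224
  x_4 = 1.339862 - (-0.614224)×(1.339862 - 1.146024)/(-0.614224 - (-0.932917))
       = 1.713452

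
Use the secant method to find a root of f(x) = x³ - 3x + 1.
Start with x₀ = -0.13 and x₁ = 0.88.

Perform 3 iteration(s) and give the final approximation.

f(x) = x³ - 3x + 1
x₀ = -0.13, x₁ = 0.88

Secant formula: x_{n+1} = x_n - f(x_n)(x_n - x_{n-1})/(f(x_n) - f(x_{n-1}))

Iteration 1:
  f(-0.130000) = 1.387803
  f(0.880000) = -0.958528
  x_2 = 0.880000 - (-0.958528)×(0.880000 - (-0.130000))/(-0.958528 - 1.387803)
       = 0.467393
Iteration 2:
  f(0.880000) = -0.958528
  f(0.467393) = -0.300073
  x_3 = 0.467393 - (-0.300073)×(0.467393 - 0.880000)/(-0.300073 - (-0.958528))
       = 0.279358
Iteration 3:
  f(0.467393) = -0.300073
  f(0.279358) = 0.183728
  x_4 = 0.279358 - 0.183728×(0.279358 - 0.467393)/(0.183728 - (-0.300073))
       = 0.350766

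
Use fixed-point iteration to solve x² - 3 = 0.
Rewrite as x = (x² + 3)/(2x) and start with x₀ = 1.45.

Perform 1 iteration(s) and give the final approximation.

Equation: x² - 3 = 0
Fixed-point form: x = (x² + 3)/(2x)
x₀ = 1.45

x_1 = g(1.450000) = 1.759483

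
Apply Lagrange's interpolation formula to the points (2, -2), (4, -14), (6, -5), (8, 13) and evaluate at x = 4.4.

Lagrange interpolation formula:
P(x) = Σ yᵢ × Lᵢ(x)
where Lᵢ(x) = Π_{j≠i} (x - xⱼ)/(xᵢ - xⱼ)

L_0(4.4) = (4.4 - 4)/(2 - 4) × (4.4 - 6)/(2 - 6) × (4.4 - 8)/(2 - 8) = -0.048000
L_1(4.4) = (4.4 - 2)/(4 - 2) × (4.4 - 6)/(4 - 6) × (4.4 - 8)/(4 - 8) = 0.864000
L_2(4.4) = (4.4 - 2)/(6 - 2) × (4.4 - 4)/(6 - 4) × (4.4 - 8)/(6 - 8) = 0.216000
L_3(4.4) = (4.4 - 2)/(8 - 2) × (4.4 - 4)/(8 - 4) × (4.4 - 6)/(8 - 6) = -0.032000

P(4.4) = (-2)×L_0(4.4) + (-14)×L_1(4.4) + (-5)×L_2(4.4) + 13×L_3(4.4)
P(4.4) = -13.496000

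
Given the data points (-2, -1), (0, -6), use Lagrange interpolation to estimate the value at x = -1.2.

Lagrange interpolation formula:
P(x) = Σ yᵢ × Lᵢ(x)
where Lᵢ(x) = Π_{j≠i} (x - xⱼ)/(xᵢ - xⱼ)

L_0(-1.2) = (-1.2 - 0)/(-2 - 0) = 0.600000
L_1(-1.2) = (-1.2 - (-2))/(0 - (-2)) = 0.400000

P(-1.2) = (-1)×L_0(-1.2) + (-6)×L_1(-1.2)
P(-1.2) = -3.000000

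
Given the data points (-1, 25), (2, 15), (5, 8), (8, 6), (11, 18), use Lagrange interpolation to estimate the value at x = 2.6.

Lagrange interpolation formula:
P(x) = Σ yᵢ × Lᵢ(x)
where Lᵢ(x) = Π_{j≠i} (x - xⱼ)/(xᵢ - xⱼ)

L_0(2.6) = (2.6 - 2)/(-1 - 2) × (2.6 - 5)/(-1 - 5) × (2.6 - 8)/(-1 - 8) × (2.6 - 11)/(-1 - 11) = -0.033600
L_1(2.6) = (2.6 - (-1))/(2 - (-1)) × (2.6 - 5)/(2 - 5) × (2.6 - 8)/(2 - 8) × (2.6 - 11)/(2 - 11) = 0.806400
L_2(2.6) = (2.6 - (-1))/(5 - (-1)) × (2.6 - 2)/(5 - 2) × (2.6 - 8)/(5 - 8) × (2.6 - 11)/(5 - 11) = 0.302400
L_3(2.6) = (2.6 - (-1))/(8 - (-1)) × (2.6 - 2)/(8 - 2) × (2.6 - 5)/(8 - 5) × (2.6 - 11)/(8 - 11) = -0.089600
L_4(2.6) = (2.6 - (-1))/(11 - (-1)) × (2.6 - 2)/(11 - 2) × (2.6 - 5)/(11 - 5) × (2.6 - 8)/(11 - 8) = 0.014400

P(2.6) = 25×L_0(2.6) + 15×L_1(2.6) + 8×L_2(2.6) + 6×L_3(2.6) + 18×L_4(2.6)
P(2.6) = 13.396800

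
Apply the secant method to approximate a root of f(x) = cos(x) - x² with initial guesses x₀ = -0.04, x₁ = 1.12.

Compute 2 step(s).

f(x) = cos(x) - x²
x₀ = -0.04, x₁ = 1.12

Secant formula: x_{n+1} = x_n - f(x_n)(x_n - x_{n-1})/(f(x_n) - f(x_{n-1}))

Iteration 1:
  f(-0.040000) = 0.997600
  f(1.120000) = -0.818718
  x_2 = 1.120000 - (-0.818718)×(1.120000 - (-0.040000))/(-0.818718 - 0.997600)
       = 0.597122
Iteration 2:
  f(1.120000) = -0.818718
  f(0.597122) = 0.470402
  x_3 = 0.597122 - 0.470402×(0.597122 - 1.120000)/(0.470402 - (-0.818718))
       = 0.787921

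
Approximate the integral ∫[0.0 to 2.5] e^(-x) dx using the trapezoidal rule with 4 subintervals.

f(x) = e^(-x)
a = 0.0, b = 2.5, n = 4
h = (b - a)/n = 0.625000

Trapezoidal rule: (h/2)[f(x₀) + 2f(x₁) + 2f(x₂) + ... + f(xₙ)]

x_0 = 0.0000, f(x_0) = 1.000000, coefficient = 1
x_1 = 0.6250, f(x_1) = 0.535261, coefficient = 2
x_2 = 1.2500, f(x_2) = 0.286505, coefficient = 2
x_3 = 1.8750, f(x_3) = 0.153355, coefficient = 2
x_4 = 2.5000, f(x_4) = 0.082085, coefficient = 1

I ≈ (0.625000/2) × 3.032327 = 0.947602
Exact value: 0.917915
Error: 0.029687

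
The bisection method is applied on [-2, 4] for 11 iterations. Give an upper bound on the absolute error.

Bisection error bound: |error| ≤ (b-a)/2^n
|error| ≤ (4 - (-2))/2^11 = 6/2^11
|error| ≤ 0.0029296875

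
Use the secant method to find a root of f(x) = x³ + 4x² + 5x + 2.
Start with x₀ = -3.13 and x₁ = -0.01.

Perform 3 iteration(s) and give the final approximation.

f(x) = x³ + 4x² + 5x + 2
x₀ = -3.13, x₁ = -0.01

Secant formula: x_{n+1} = x_n - f(x_n)(x_n - x_{n-1})/(f(x_n) - f(x_{n-1}))

Iteration 1:
  f(-3.130000) = -5.126697
  f(-0.010000) = 1.950399
  x_2 = -0.010000 - 1.950399×(-0.010000 - (-3.130000))/(1.950399 - (-5.126697))
       = -0.869851
Iteration 2:
  f(-0.010000) = 1.950399
  f(-0.869851) = 0.019143
  x_3 = -0.869851 - 0.019143×(-0.869851 - (-0.010000))/(0.019143 - 1.950399)
       = -0.878374
Iteration 3:
  f(-0.869851) = 0.019143
  f(-0.878374) = 0.016592
  x_4 = -0.878374 - 0.016592×(-0.878374 - (-0.869851))/(0.016592 - 0.019143)
       = -0.933803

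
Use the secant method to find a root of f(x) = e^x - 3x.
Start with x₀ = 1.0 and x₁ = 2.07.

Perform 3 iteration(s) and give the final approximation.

f(x) = e^x - 3x
x₀ = 1.0, x₁ = 2.07

Secant formula: x_{n+1} = x_n - f(x_n)(x_n - x_{n-1})/(f(x_n) - f(x_{n-1}))

Iteration 1:
  f(1.000000) = -0.281718
  f(2.070000) = 1.714823
  x_2 = 2.070000 - 1.714823×(2.070000 - 1.000000)/(1.714823 - (-0.281718))
       = 1.150980
Iteration 2:
  f(2.070000) = 1.714823
  f(1.150980) = -0.291650
  x_3 = 1.150980 - (-0.291650)×(1.150980 - 2.070000)/(-0.291650 - 1.714823)
       = 1.284564
Iteration 3:
  f(1.150980) = -0.291650
  f(1.284564) = -0.240600
  x_4 = 1.284564 - (-0.240600)×(1.284564 - 1.150980)/(-0.240600 - (-0.291650))
       = 1.914136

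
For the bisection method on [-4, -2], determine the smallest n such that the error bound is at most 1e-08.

We need (b-a)/2^n ≤ 1e-08
(-2 - (-4))/2^n ≤ 1e-08
2/2^n ≤ 1e-08
2^n ≥ 200000000
n ≥ log₂(200000000) = 27.58
n ≥ 28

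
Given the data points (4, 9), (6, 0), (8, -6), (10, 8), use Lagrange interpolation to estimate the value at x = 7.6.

Lagrange interpolation formula:
P(x) = Σ yᵢ × Lᵢ(x)
where Lᵢ(x) = Π_{j≠i} (x - xⱼ)/(xᵢ - xⱼ)

L_0(7.6) = (7.6 - 6)/(4 - 6) × (7.6 - 8)/(4 - 8) × (7.6 - 10)/(4 - 10) = -0.032000
L_1(7.6) = (7.6 - 4)/(6 - 4) × (7.6 - 8)/(6 - 8) × (7.6 - 10)/(6 - 10) = 0.216000
L_2(7.6) = (7.6 - 4)/(8 - 4) × (7.6 - 6)/(8 - 6) × (7.6 - 10)/(8 - 10) = 0.864000
L_3(7.6) = (7.6 - 4)/(10 - 4) × (7.6 - 6)/(10 - 6) × (7.6 - 8)/(10 - 8) = -0.048000

P(7.6) = 9×L_0(7.6) + 0×L_1(7.6) + (-6)×L_2(7.6) + 8×L_3(7.6)
P(7.6) = -5.856000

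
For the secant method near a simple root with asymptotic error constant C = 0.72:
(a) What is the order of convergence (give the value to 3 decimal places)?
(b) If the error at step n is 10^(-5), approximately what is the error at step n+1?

(a) Secant method has superlinear convergence with order φ = (1+√5)/2 ≈ 1.618.
    This means |e_{n+1}| ≈ C|e_n|^1.618.

(b) With |e_n| = 10^(-5) and C = 0.72:
    |e_{n+1}| ≈ 0.72 × (10^(-5))^1.618 = 0.72 × 10^(-8.09)

(a) ≈ 1.618 (golden ratio); (b) |e_{n+1}| ≈ 5.850e-09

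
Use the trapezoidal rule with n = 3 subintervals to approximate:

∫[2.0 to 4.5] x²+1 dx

f(x) = x²+1
a = 2.0, b = 4.5, n = 3
h = (b - a)/n = 0.833333

Trapezoidal rule: (h/2)[f(x₀) + 2f(x₁) + 2f(x₂) + ... + f(xₙ)]

x_0 = 2.0000, f(x_0) = 5.000000, coefficient = 1
x_1 = 2.8333, f(x_1) = 9.027778, coefficient = 2
x_2 = 3.6667, f(x_2) = 14.444444, coefficient = 2
x_3 = 4.5000, f(x_3) = 21.250000, coefficient = 1

I ≈ (0.833333/2) × 73.194444 = 30.497685
Exact value: 30.208333
Error: 0.289352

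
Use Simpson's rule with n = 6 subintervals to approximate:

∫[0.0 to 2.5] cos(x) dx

f(x) = cos(x)
a = 0.0, b = 2.5, n = 6
h = (b - a)/n = 0.416667

Simpson's rule: (h/3)[f(x₀) + 4f(x₁) + 2f(x₂) + ... + f(xₙ)]

x_0 = 0.0000, f(x_0) = 1.000000, coefficient = 1
x_1 = 0.4167, f(x_1) = 0.914443, coefficient = 4
x_2 = 0.8333, f(x_2) = 0.672412, coefficient = 2
x_3 = 1.2500, f(x_3) = 0.315322, coefficient = 4
x_4 = 1.6667, f(x_4) = -0.095724, coefficient = 2
x_5 = 2.0833, f(x_5) = -0.490390, coefficient = 4
x_6 = 2.5000, f(x_6) = -0.801144, coefficient = 1

I ≈ (0.416667/3) × 4.309736 = 0.598574
Exact value: 0.598472
Error: 0.000102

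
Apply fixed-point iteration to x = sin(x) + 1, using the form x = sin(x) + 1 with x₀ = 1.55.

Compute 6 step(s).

Equation: x = sin(x) + 1
Fixed-point form: x = sin(x) + 1
x₀ = 1.55

x_1 = g(1.550000) = 1.999784
x_2 = g(1.999784) = 1.909387
x_3 = g(1.909387) = 1.943224
x_4 = g(1.943224) = 1.931447
x_5 = g(1.931447) = 1.935667
x_6 = g(1.935667) = 1.934170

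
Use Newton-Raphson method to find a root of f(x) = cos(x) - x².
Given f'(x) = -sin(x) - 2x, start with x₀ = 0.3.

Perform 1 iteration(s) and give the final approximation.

f(x) = cos(x) - x²
f'(x) = -sin(x) - 2x
x₀ = 0.3

Newton-Raphson formula: x_{n+1} = x_n - f(x_n)/f'(x_n)

Iteration 1:
  f(0.300000) = 0.865336
  f'(0.300000) = -0.895520
  x_1 = 0.300000 - 0.865336/(-0.895520) = 1.266295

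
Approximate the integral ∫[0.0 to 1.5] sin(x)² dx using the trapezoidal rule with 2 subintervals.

f(x) = sin(x)²
a = 0.0, b = 1.5, n = 2
h = (b - a)/n = 0.750000

Trapezoidal rule: (h/2)[f(x₀) + 2f(x₁) + 2f(x₂) + ... + f(xₙ)]

x_0 = 0.0000, f(x_0) = 0.000000, coefficient = 1
x_1 = 0.7500, f(x_1) = 0.464631, coefficient = 2
x_2 = 1.5000, f(x_2) = 0.994996, coefficient = 1

I ≈ (0.750000/2) × 1.924259 = 0.721597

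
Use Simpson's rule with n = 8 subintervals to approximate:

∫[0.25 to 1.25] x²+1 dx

f(x) = x²+1
a = 0.25, b = 1.25, n = 8
h = (b - a)/n = 0.125000

Simpson's rule: (h/3)[f(x₀) + 4f(x₁) + 2f(x₂) + ... + f(xₙ)]

x_0 = 0.2500, f(x_0) = 1.062500, coefficient = 1
x_1 = 0.3750, f(x_1) = 1.140625, coefficient = 4
x_2 = 0.5000, f(x_2) = 1.250000, coefficient = 2
x_3 = 0.6250, f(x_3) = 1.390625, coefficient = 4
x_4 = 0.7500, f(x_4) = 1.562500, coefficient = 2
x_5 = 0.8750, f(x_5) = 1.765625, coefficient = 4
x_6 = 1.0000, f(x_6) = 2.000000, coefficient = 2
x_7 = 1.1250, f(x_7) = 2.265625, coefficient = 4
x_8 = 1.2500, f(x_8) = 2.562500, coefficient = 1

I ≈ (0.125000/3) × 39.500000 = 1.645833
Exact value: 1.645833
Error: 0.000000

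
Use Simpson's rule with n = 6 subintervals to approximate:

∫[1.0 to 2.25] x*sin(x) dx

f(x) = x*sin(x)
a = 1.0, b = 2.25, n = 6
h = (b - a)/n = 0.208333

Simpson's rule: (h/3)[f(x₀) + 4f(x₁) + 2f(x₂) + ... + f(xₙ)]

x_0 = 1.0000, f(x_0) = 0.841471, coefficient = 1
x_1 = 1.2083, f(x_1) = 1.129823, coefficient = 4
x_2 = 1.4167, f(x_2) = 1.399873, coefficient = 2
x_3 = 1.6250, f(x_3) = 1.622613, coefficient = 4
x_4 = 1.8333, f(x_4) = 1.770514, coefficient = 2
x_5 = 2.0417, f(x_5) = 1.819480, coefficient = 4
x_6 = 2.2500, f(x_6) = 1.750665, coefficient = 1

I ≈ (0.208333/3) × 27.220575 = 1.890318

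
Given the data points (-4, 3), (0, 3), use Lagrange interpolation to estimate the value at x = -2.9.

Lagrange interpolation formula:
P(x) = Σ yᵢ × Lᵢ(x)
where Lᵢ(x) = Π_{j≠i} (x - xⱼ)/(xᵢ - xⱼ)

L_0(-2.9) = (-2.9 - 0)/(-4 - 0) = 0.725000
L_1(-2.9) = (-2.9 - (-4))/(0 - (-4)) = 0.275000

P(-2.9) = 3×L_0(-2.9) + 3×L_1(-2.9)
P(-2.9) = 3.000000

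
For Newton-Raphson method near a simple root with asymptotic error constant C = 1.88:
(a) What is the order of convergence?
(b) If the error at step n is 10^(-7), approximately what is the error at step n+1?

(a) Newton-Raphson has quadratic (order 2) convergence near simple roots.
    This means |e_{n+1}| ≈ C|e_n|².

(b) With |e_n| = 10^(-7) and C = 1.88:
    |e_{n+1}| ≈ 1.88 × (10^(-7))² = 1.88 × 10^(-14)

(a) 2 (quadratic); (b) |e_{n+1}| ≈ 1.880e-14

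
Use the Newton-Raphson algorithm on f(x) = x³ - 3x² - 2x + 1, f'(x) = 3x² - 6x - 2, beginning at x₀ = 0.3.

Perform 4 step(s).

f(x) = x³ - 3x² - 2x + 1
f'(x) = 3x² - 6x - 2
x₀ = 0.3

Newton-Raphson formula: x_{n+1} = x_n - f(x_n)/f'(x_n)

Iteration 1:
  f(0.300000) = 0.157000
  f'(0.300000) = -3.530000
  x_1 = 0.300000 - 0.157000/(-3.530000) = 0.344476
Iteration 2:
  f(0.344476) = -0.004066
  f'(0.344476) = -3.710865
  x_2 = 0.344476 - (-0.004066)/(-3.710865) = 0.343380
Iteration 3:
  f(0.343380) = -0.000002
  f'(0.343380) = -3.706551
  x_3 = 0.343380 - (-0.000002)/(-3.706551) = 0.343380
Iteration 4:
  f(0.343380) = 0.000000
  f'(0.343380) = -3.706549
  x_4 = 0.343380 - 0.000000/(-3.706549) = 0.343380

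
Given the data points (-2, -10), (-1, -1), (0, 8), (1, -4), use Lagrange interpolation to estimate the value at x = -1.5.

Lagrange interpolation formula:
P(x) = Σ yᵢ × Lᵢ(x)
where Lᵢ(x) = Π_{j≠i} (x - xⱼ)/(xᵢ - xⱼ)

L_0(-1.5) = (-1.5 - (-1))/(-2 - (-1)) × (-1.5 - 0)/(-2 - 0) × (-1.5 - 1)/(-2 - 1) = 0.312500
L_1(-1.5) = (-1.5 - (-2))/(-1 - (-2)) × (-1.5 - 0)/(-1 - 0) × (-1.5 - 1)/(-1 - 1) = 0.937500
L_2(-1.5) = (-1.5 - (-2))/(0 - (-2)) × (-1.5 - (-1))/(0 - (-1)) × (-1.5 - 1)/(0 - 1) = -0.312500
L_3(-1.5) = (-1.5 - (-2))/(1 - (-2)) × (-1.5 - (-1))/(1 - (-1)) × (-1.5 - 0)/(1 - 0) = 0.062500

P(-1.5) = (-10)×L_0(-1.5) + (-1)×L_1(-1.5) + 8×L_2(-1.5) + (-4)×L_3(-1.5)
P(-1.5) = -6.812500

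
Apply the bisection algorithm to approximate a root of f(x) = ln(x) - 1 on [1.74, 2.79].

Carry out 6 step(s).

f(x) = ln(x) - 1
Initial interval: [1.74, 2.79]

Iteration 1:
  c_1 = (1.740000 + 2.790000)/2 = 2.265000
  f(c_1) = f(2.265000) = -0.182425
  f(a) × f(c) ≥ 0, new interval: [2.265000, 2.790000]
Iteration 2:
  c_2 = (2.265000 + 2.790000)/2 = 2.527500
  f(c_2) = f(2.527500) = -0.072769
  f(a) × f(c) ≥ 0, new interval: [2.527500, 2.790000]
Iteration 3:
  c_3 = (2.527500 + 2.790000)/2 = 2.658750
  f(c_3) = f(2.658750) = -0.022144
  f(a) × f(c) ≥ 0, new interval: [2.658750, 2.790000]
Iteration 4:
  c_4 = (2.658750 + 2.790000)/2 = 2.724375
  f(c_4) = f(2.724375) = 0.002239
  f(a) × f(c) < 0, new interval: [2.658750, 2.724375]
Iteration 5:
  c_5 = (2.658750 + 2.724375)/2 = 2.691562
  f(c_5) = f(2.691562) = -0.009878
  f(a) × f(c) ≥ 0, new interval: [2.691562, 2.724375]
Iteration 6:
  c_6 = (2.691562 + 2.724375)/2 = 2.707969
  f(c_6) = f(2.707969) = -0.003801
  f(a) × f(c) ≥ 0, new interval: [2.707969, 2.724375]

After 6 iteration(s), the approximation is c_6 = 2.707969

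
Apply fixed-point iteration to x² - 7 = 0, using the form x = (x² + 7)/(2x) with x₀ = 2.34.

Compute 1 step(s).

Equation: x² - 7 = 0
Fixed-point form: x = (x² + 7)/(2x)
x₀ = 2.34

x_1 = g(2.340000) = 2.665726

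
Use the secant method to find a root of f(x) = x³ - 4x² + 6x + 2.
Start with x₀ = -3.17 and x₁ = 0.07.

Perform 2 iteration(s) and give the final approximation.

f(x) = x³ - 4x² + 6x + 2
x₀ = -3.17, x₁ = 0.07

Secant formula: x_{n+1} = x_n - f(x_n)(x_n - x_{n-1})/(f(x_n) - f(x_{n-1}))

Iteration 1:
  f(-3.170000) = -89.070613
  f(0.070000) = 2.400743
  x_2 = 0.070000 - 2.400743×(0.070000 - (-3.170000))/(2.400743 - (-89.070613))
       = -0.015037
Iteration 2:
  f(0.070000) = 2.400743
  f(-0.015037) = 1.908873
  x_3 = -0.015037 - 1.908873×(-0.015037 - 0.070000)/(1.908873 - 2.400743)
       = -0.345050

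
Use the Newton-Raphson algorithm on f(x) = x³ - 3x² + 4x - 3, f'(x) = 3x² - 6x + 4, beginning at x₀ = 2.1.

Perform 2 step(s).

f(x) = x³ - 3x² + 4x - 3
f'(x) = 3x² - 6x + 4
x₀ = 2.1

Newton-Raphson formula: x_{n+1} = x_n - f(x_n)/f'(x_n)

Iteration 1:
  f(2.100000) = 1.431000
  f'(2.100000) = 4.630000
  x_1 = 2.100000 - 1.431000/4.630000 = 1.790929
Iteration 2:
  f(1.790929) = 0.285709
  f'(1.790929) = 2.876705
  x_2 = 1.790929 - 0.285709/2.876705 = 1.691611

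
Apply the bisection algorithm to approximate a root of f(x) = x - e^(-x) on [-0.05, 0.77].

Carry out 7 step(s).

f(x) = x - e^(-x)
Initial interval: [-0.05, 0.77]

Iteration 1:
  c_1 = (-0.050000 + 0.770000)/2 = 0.360000
  f(c_1) = f(0.360000) = -0.337676
  f(a) × f(c) ≥ 0, new interval: [0.360000, 0.770000]
Iteration 2:
  c_2 = (0.360000 + 0.770000)/2 = 0.565000
  f(c_2) = f(0.565000) = -0.003360
  f(a) × f(c) ≥ 0, new interval: [0.565000, 0.770000]
Iteration 3:
  c_3 = (0.565000 + 0.770000)/2 = 0.667500
  f(c_3) = f(0.667500) = 0.154511
  f(a) × f(c) < 0, new interval: [0.565000, 0.667500]
Iteration 4:
  c_4 = (0.565000 + 0.667500)/2 = 0.616250
  f(c_4) = f(0.616250) = 0.076284
  f(a) × f(c) < 0, new interval: [0.565000, 0.616250]
Iteration 5:
  c_5 = (0.565000 + 0.616250)/2 = 0.590625
  f(c_5) = f(0.590625) = 0.036644
  f(a) × f(c) < 0, new interval: [0.565000, 0.590625]
Iteration 6:
  c_6 = (0.565000 + 0.590625)/2 = 0.577812
  f(c_6) = f(0.577812) = 0.016688
  f(a) × f(c) < 0, new interval: [0.565000, 0.577812]
Iteration 7:
  c_7 = (0.565000 + 0.577812)/2 = 0.571406
  f(c_7) = f(0.571406) = 0.006676
  f(a) × f(c) < 0, new interval: [0.565000, 0.571406]

After 7 iteration(s), the approximation is c_7 = 0.571406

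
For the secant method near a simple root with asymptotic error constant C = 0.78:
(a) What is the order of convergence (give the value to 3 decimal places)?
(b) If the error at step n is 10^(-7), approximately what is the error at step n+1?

(a) Secant method has superlinear convergence with order φ = (1+√5)/2 ≈ 1.618.
    This means |e_{n+1}| ≈ C|e_n|^1.618.

(b) With |e_n| = 10^(-7) and C = 0.78:
    |e_{n+1}| ≈ 0.78 × (10^(-7))^1.618 = 0.78 × 10^(-11.33)

(a) ≈ 1.618 (golden ratio); (b) |e_{n+1}| ≈ 3.680e-12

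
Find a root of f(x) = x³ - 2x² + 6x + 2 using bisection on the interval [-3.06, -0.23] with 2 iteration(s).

f(x) = x³ - 2x² + 6x + 2
Initial interval: [-3.06, -0.23]

Iteration 1:
  c_1 = (-3.060000 + (-0.230000))/2 = -1.645000
  f(c_1) = f(-1.645000) = -17.733461
  f(a) × f(c) ≥ 0, new interval: [-1.645000, -0.230000]
Iteration 2:
  c_2 = (-1.645000 + (-0.230000))/2 = -0.937500
  f(c_2) = f(-0.937500) = -6.206787
  f(a) × f(c) ≥ 0, new interval: [-0.937500, -0.230000]

After 2 iteration(s), the approximation is c_2 = -0.937500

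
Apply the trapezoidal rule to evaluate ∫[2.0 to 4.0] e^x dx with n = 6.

f(x) = e^x
a = 2.0, b = 4.0, n = 6
h = (b - a)/n = 0.333333

Trapezoidal rule: (h/2)[f(x₀) + 2f(x₁) + 2f(x₂) + ... + f(xₙ)]

x_0 = 2.0000, f(x_0) = 7.389056, coefficient = 1
x_1 = 2.3333, f(x_1) = 10.312259, coefficient = 2
x_2 = 2.6667, f(x_2) = 14.391916, coefficient = 2
x_3 = 3.0000, f(x_3) = 20.085537, coefficient = 2
x_4 = 3.3333, f(x_4) = 28.031625, coefficient = 2
x_5 = 3.6667, f(x_5) = 39.121284, coefficient = 2
x_6 = 4.0000, f(x_6) = 54.598150, coefficient = 1

I ≈ (0.333333/2) × 285.872447 = 47.645408
Exact value: 47.209094
Error: 0.436314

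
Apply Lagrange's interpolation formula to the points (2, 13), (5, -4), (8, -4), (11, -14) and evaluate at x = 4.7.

Lagrange interpolation formula:
P(x) = Σ yᵢ × Lᵢ(x)
where Lᵢ(x) = Π_{j≠i} (x - xⱼ)/(xᵢ - xⱼ)

L_0(4.7) = (4.7 - 5)/(2 - 5) × (4.7 - 8)/(2 - 8) × (4.7 - 11)/(2 - 11) = 0.038500
L_1(4.7) = (4.7 - 2)/(5 - 2) × (4.7 - 8)/(5 - 8) × (4.7 - 11)/(5 - 11) = 1.039500
L_2(4.7) = (4.7 - 2)/(8 - 2) × (4.7 - 5)/(8 - 5) × (4.7 - 11)/(8 - 11) = -0.094500
L_3(4.7) = (4.7 - 2)/(11 - 2) × (4.7 - 5)/(11 - 5) × (4.7 - 8)/(11 - 8) = 0.016500

P(4.7) = 13×L_0(4.7) + (-4)×L_1(4.7) + (-4)×L_2(4.7) + (-14)×L_3(4.7)
P(4.7) = -3.510500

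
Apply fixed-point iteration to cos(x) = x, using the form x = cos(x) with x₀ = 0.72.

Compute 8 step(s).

Equation: cos(x) = x
Fixed-point form: x = cos(x)
x₀ = 0.72

x_1 = g(0.720000) = 0.751806
x_2 = g(0.751806) = 0.730457
x_3 = g(0.730457) = 0.744870
x_4 = g(0.744870) = 0.735176
x_5 = g(0.735176) = 0.741713
x_6 = g(0.741713) = 0.737313
x_7 = g(0.737313) = 0.740278
x_8 = g(0.740278) = 0.738281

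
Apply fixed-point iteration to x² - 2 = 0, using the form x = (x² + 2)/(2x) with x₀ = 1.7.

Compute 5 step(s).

Equation: x² - 2 = 0
Fixed-point form: x = (x² + 2)/(2x)
x₀ = 1.7

x_1 = g(1.700000) = 1.438235
x_2 = g(1.438235) = 1.414414
x_3 = g(1.414414) = 1.414214
x_4 = g(1.414214) = 1.414214
x_5 = g(1.414214) = 1.414214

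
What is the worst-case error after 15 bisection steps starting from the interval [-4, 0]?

Bisection error bound: |error| ≤ (b-a)/2^n
|error| ≤ (0 - (-4))/2^15 = 4/2^15
|error| ≤ 0.0001220703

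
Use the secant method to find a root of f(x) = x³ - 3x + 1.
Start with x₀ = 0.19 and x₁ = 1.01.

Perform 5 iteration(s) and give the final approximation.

f(x) = x³ - 3x + 1
x₀ = 0.19, x₁ = 1.01

Secant formula: x_{n+1} = x_n - f(x_n)(x_n - x_{n-1})/(f(x_n) - f(x_{n-1}))

Iteration 1:
  f(0.190000) = 0.436859
  f(1.010000) = -0.999699
  x_2 = 1.010000 - (-0.999699)×(1.010000 - 0.190000)/(-0.999699 - 0.436859)
       = 0.439363
Iteration 2:
  f(1.010000) = -0.999699
  f(0.439363) = -0.233274
  x_3 = 0.439363 - (-0.233274)×(0.439363 - 1.010000)/(-0.233274 - (-0.999699))
       = 0.265680
Iteration 3:
  f(0.439363) = -0.233274
  f(0.265680) = 0.221714
  x_4 = 0.265680 - 0.221714×(0.265680 - 0.439363)/(0.221714 - (-0.233274))
       = 0.350315
Iteration 4:
  f(0.265680) = 0.221714
  f(0.350315) = -0.007954
  x_5 = 0.350315 - (-0.007954)×(0.350315 - 0.265680)/(-0.007954 - 0.221714)
       = 0.347384
Iteration 5:
  f(0.350315) = -0.007954
  f(0.347384) = -0.000231
  x_6 = 0.347384 - (-0.000231)×(0.347384 - 0.350315)/(-0.000231 - (-0.007954))
       = 0.347296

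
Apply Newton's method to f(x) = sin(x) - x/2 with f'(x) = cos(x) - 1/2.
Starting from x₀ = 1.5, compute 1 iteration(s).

f(x) = sin(x) - x/2
f'(x) = cos(x) - 1/2
x₀ = 1.5

Newton-Raphson formula: x_{n+1} = x_n - f(x_n)/f'(x_n)

Iteration 1:
  f(1.500000) = 0.247495
  f'(1.500000) = -0.429263
  x_1 = 1.500000 - 0.247495/(-0.429263) = 2.076558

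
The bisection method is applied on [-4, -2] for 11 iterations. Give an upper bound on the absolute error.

Bisection error bound: |error| ≤ (b-a)/2^n
|error| ≤ (-2 - (-4))/2^11 = 2/2^11
|error| ≤ 0.0009765625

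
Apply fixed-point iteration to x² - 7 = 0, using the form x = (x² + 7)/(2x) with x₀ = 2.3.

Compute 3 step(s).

Equation: x² - 7 = 0
Fixed-point form: x = (x² + 7)/(2x)
x₀ = 2.3

x_1 = g(2.300000) = 2.671739
x_2 = g(2.671739) = 2.645878
x_3 = g(2.645878) = 2.645751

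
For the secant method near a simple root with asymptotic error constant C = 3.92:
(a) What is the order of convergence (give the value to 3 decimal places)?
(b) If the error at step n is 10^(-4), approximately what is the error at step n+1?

(a) Secant method has superlinear convergence with order φ = (1+√5)/2 ≈ 1.618.
    This means |e_{n+1}| ≈ C|e_n|^1.618.

(b) With |e_n| = 10^(-4) and C = 3.92:
    |e_{n+1}| ≈ 3.92 × (10^(-4))^1.618 = 3.92 × 10^(-6.47)

(a) ≈ 1.618 (golden ratio); (b) |e_{n+1}| ≈ 1.322e-06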